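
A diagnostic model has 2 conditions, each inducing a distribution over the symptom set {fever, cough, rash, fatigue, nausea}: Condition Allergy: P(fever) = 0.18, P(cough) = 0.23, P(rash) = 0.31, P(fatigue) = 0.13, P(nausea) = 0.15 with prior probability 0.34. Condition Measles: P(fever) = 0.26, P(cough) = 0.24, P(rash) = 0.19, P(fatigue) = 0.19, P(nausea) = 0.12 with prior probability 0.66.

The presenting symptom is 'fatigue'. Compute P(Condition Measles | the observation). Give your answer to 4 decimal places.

P(component k | x) = π_k·f_k(x) / marginal(x), where marginal(x) = Σ_j π_j·f_j(x).
Evaluate each component's likelihood at the observed value:
  p_Allergy = P(fatigue | comp) = 0.13
  p_Measles = P(fatigue | comp) = 0.19
Multiply by the mixture weights:
  π_Allergy·p_Allergy = 0.34 × 0.13 = 0.0442
  π_Measles·p_Measles = 0.66 × 0.19 = 0.1254
Denominator: 0.0442 + 0.1254 = 0.1696
Responsibility of Condition Measles: 0.1254 / 0.1696 ≈ 0.7394

0.7394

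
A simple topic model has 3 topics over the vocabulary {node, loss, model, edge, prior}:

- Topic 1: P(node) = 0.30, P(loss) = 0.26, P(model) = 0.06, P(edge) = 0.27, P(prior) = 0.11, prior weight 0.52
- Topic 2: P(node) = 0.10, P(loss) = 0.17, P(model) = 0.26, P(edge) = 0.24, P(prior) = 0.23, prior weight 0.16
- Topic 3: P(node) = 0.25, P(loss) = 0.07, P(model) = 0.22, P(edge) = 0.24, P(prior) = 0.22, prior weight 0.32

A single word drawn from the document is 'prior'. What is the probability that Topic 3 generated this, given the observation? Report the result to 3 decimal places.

0.428

Posterior ∝ prior × likelihood, so P(k | x) ∝ P(Z=k) f_k(x); normalise over all components.
Categorical probabilities:
  L_1 = 0.11
  L_2 = 0.23
  L_3 = 0.22
Prior × likelihood for each component:
  P(Z=1)·L_1 = 0.52 × 0.11 = 0.0572
  P(Z=2)·L_2 = 0.16 × 0.23 = 0.0368
  P(Z=3)·L_3 = 0.32 × 0.22 = 0.0704
Marginal: 0.0572 + 0.0368 + 0.0704 = 0.1644
P(Topic 3 | the observation) = 0.0704 / 0.1644 ≈ 0.428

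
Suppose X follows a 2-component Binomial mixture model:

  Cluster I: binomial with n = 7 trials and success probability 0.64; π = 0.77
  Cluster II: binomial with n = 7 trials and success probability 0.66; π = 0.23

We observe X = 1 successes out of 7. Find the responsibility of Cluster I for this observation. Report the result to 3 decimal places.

Apply Bayes' rule: the posterior for each component is proportional to its prior times its likelihood at x.
Evaluate each component's likelihood at the observed value:
  p_I = 0.00975198
  p_II = 0.007137
Weight by the priors:
  P(Z=I)·p_I = 0.77 × 0.00975198 = 0.00750903
  P(Z=II)·p_II = 0.23 × 0.007137 = 0.00164151
Marginal: 0.00750903 + 0.00164151 = 0.00915054
P(Cluster I | 1 successes out of 7) = 0.00750903 / 0.00915054 ≈ 0.821

0.821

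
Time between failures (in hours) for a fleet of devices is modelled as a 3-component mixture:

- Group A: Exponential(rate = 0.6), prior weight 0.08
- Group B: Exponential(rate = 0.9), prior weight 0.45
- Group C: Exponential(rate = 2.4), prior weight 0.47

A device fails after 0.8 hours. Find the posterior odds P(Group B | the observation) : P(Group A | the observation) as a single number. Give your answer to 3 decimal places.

Since P(k|x) ∝ π_k f_k(x), the posterior odds are π_i f_i(x) / (π_j f_j(x)).
Exponential densities:
  f_A = 0.37127
  f_B = 0.438077
  f_C = 0.351857
Posterior odds = (π_B·f_B) / (π_A·f_A) = (0.45·0.438077) / (0.08·0.37127) = 0.197135 / 0.0297016 ≈ 6.637

6.637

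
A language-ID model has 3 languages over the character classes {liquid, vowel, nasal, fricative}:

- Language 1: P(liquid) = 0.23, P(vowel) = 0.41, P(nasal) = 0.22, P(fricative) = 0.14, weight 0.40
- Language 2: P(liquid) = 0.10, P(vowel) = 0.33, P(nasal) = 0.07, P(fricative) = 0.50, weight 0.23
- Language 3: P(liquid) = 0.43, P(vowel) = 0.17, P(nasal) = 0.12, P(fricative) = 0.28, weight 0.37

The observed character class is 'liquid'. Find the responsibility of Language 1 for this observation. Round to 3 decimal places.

0.336

Apply Bayes' rule: the posterior for each component is proportional to its prior times its likelihood at x.
Component likelihoods at x = 'liquid':
  L_1 = 0.23
  L_2 = 0.1
  L_3 = 0.43
Unnormalised posteriors:
  w_1·L_1 = 0.40 × 0.23 = 0.092
  w_2·L_2 = 0.23 × 0.1 = 0.023
  w_3·L_3 = 0.37 × 0.43 = 0.1591
Normaliser: 0.092 + 0.023 + 0.1591 = 0.2741
Responsibility of Language 1: 0.092 / 0.2741 ≈ 0.336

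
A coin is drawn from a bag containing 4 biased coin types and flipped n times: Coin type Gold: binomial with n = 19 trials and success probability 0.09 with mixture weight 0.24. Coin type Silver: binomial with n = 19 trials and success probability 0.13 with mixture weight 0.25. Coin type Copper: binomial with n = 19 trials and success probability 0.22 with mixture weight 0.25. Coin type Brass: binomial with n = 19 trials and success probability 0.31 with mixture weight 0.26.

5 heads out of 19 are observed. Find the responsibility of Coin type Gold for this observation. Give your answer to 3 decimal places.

0.039

The responsibility of component k is π_k f_k(x) divided by Σ_j π_j f_j(x).
Component likelihoods at x = 5 heads out of 19:
  L_Gold = C(19,5)·0.09^5·0.91^14 = 11628·5.9049e-06·0.267042 = 0.0183357
  L_Silver = C(19,5)·0.13^5·0.87^14 = 11628·3.71293e-05·0.142321 = 0.0614457
  L_Copper = C(19,5)·0.22^5·0.78^14 = 11628·0.000515363·0.0308549 = 0.184903
  L_Brass = C(19,5)·0.31^5·0.69^14 = 11628·0.00286292·0.00554482 = 0.184587
Unnormalised posteriors:
  π_Gold·L_Gold = 0.24 × 0.0183357 = 0.00440056
  π_Silver·L_Silver = 0.25 × 0.0614457 = 0.0153614
  π_Copper·L_Copper = 0.25 × 0.184903 = 0.0462256
  π_Brass·L_Brass = 0.26 × 0.184587 = 0.0479926
Marginal: 0.00440056 + 0.0153614 + 0.0462256 + 0.0479926 = 0.11398
Responsibility of Coin type Gold: 0.00440056 / 0.11398 ≈ 0.039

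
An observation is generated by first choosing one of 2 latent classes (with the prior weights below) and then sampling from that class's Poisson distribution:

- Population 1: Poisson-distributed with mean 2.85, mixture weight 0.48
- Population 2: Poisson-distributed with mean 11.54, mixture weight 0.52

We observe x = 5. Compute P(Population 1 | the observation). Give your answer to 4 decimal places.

The responsibility of component k is w_k f_k(x) divided by Σ_j w_j f_j(x).
Poisson probabilities:
  L_1 = 0.0906366
  L_2 = 0.0165993
Weight by the priors:
  w_1·L_1 = 0.48 × 0.0906366 = 0.0435056
  w_2·L_2 = 0.52 × 0.0165993 = 0.00863163
Denominator: 0.0435056 + 0.00863163 = 0.0521372
P(Population 1 | the observation) = 0.0435056 / 0.0521372 ≈ 0.8344

0.8344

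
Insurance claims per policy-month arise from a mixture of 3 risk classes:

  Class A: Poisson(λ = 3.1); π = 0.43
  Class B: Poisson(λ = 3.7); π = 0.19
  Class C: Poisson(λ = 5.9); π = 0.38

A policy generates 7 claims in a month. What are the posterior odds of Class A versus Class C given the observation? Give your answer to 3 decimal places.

0.206

The posterior odds equal the prior odds times the likelihood ratio: (π_i/π_j)·(f_i(x)/f_j(x)).
Poisson probabilities:
  p_A = 0.0245917
  p_B = 0.0465685
  p_C = 0.135268
Posterior odds = (π_A·p_A) / (π_C·p_C) = (0.43·0.0245917) / (0.38·0.135268) = 0.0105744 / 0.051402 ≈ 0.206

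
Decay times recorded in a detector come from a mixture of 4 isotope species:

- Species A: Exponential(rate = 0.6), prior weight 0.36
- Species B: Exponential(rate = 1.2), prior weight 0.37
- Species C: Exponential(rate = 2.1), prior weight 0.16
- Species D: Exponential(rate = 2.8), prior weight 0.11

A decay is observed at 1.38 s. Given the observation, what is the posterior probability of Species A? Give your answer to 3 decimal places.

P(component k | x) = P(Z=k)·f_k(x) / marginal(x), where marginal(x) = Σ_j P(Z=j)·f_j(x).
Component likelihoods at x = 1.38 s:
  f_A = 0.262153
  f_B = 0.229081
  f_C = 0.11578
  f_D = 0.0587549
Weight by the priors:
  P(Z=A)·f_A = 0.36 × 0.262153 = 0.0943752
  P(Z=B)·f_B = 0.37 × 0.229081 = 0.0847601
  P(Z=C)·f_C = 0.16 × 0.11578 = 0.0185248
  P(Z=D)·f_D = 0.11 × 0.0587549 = 0.00646304
Evidence: 0.0943752 + 0.0847601 + 0.0185248 + 0.00646304 = 0.204123
So the posterior for Species A is 0.0943752 / 0.204123 ≈ 0.462.

0.462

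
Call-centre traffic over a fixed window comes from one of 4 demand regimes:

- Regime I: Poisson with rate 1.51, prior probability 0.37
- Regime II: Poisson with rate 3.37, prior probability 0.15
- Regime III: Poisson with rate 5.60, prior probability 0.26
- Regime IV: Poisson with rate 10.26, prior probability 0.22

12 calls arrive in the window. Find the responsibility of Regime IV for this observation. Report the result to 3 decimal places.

0.919

The responsibility of component k is π_k f_k(x) divided by Σ_j π_j f_j(x).
Poisson probabilities:
  f_I = e^(−1.51)·1.51^12/12! = 6.4804e-08
  f_II = e^(−3.37)·3.37^12/12! = 0.000154046
  f_III = e^(−5.60)·5.60^12/12! = 0.00734294
  f_IV = e^(−10.26)·10.26^12/12! = 0.099442
Multiply by the mixture weights:
  π_I·f_I = 0.37 × 6.4804e-08 = 2.39775e-08
  π_II·f_II = 0.15 × 0.000154046 = 2.31068e-05
  π_III·f_III = 0.26 × 0.00734294 = 0.00190917
  π_IV·f_IV = 0.22 × 0.099442 = 0.0218772
Sum: 2.39775e-08 + 2.31068e-05 + 0.00190917 + 0.0218772 = 0.0238095
P(Regime IV | data) = 0.0218772 / 0.0238095 ≈ 0.919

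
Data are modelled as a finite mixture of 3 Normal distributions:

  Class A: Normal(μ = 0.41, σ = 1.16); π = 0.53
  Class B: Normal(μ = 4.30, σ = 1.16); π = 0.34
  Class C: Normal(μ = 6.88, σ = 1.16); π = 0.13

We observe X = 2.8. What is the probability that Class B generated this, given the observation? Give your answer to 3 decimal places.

P(component k | x) = π_k·f_k(x) / marginal(x), where marginal(x) = Σ_j π_j·f_j(x).
Normal densities:
  L_A = 0.0411773
  L_B = 0.149058
  L_C = 0.000708152
Prior × likelihood for each component:
  π_A·L_A = 0.53 × 0.0411773 = 0.021824
  π_B·L_B = 0.34 × 0.149058 = 0.0506799
  π_C·L_C = 0.13 × 0.000708152 = 9.20597e-05
Denominator: 0.021824 + 0.0506799 + 9.20597e-05 = 0.0725959
P(Class B | 2.8) ≈ 0.698

0.698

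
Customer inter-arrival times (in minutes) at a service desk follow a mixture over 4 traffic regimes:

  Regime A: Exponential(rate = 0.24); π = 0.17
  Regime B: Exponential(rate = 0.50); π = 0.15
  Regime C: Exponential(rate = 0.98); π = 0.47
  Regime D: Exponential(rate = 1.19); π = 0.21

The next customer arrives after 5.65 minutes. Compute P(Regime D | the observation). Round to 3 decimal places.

0.018

Posterior ∝ prior × likelihood, so P(k | x) ∝ π_k f_k(x); normalise over all components.
Component likelihoods at x = 5.65 minutes:
  p_A = 0.24·e^(−0.24·5.65) = 0.24·e^(−1.3560) = 0.0618455
  p_B = 0.50·e^(−0.50·5.65) = 0.50·e^(−2.8250) = 0.0296543
  p_C = 0.98·e^(−0.98·5.65) = 0.98·e^(−5.5370) = 0.00385956
  p_D = 1.19·e^(−1.19·5.65) = 1.19·e^(−6.7235) = 0.00143076
Unnormalised posteriors:
  π_A·p_A = 0.17 × 0.0618455 = 0.0105137
  π_B·p_B = 0.15 × 0.0296543 = 0.00444815
  π_C·p_C = 0.47 × 0.00385956 = 0.00181399
  π_D·p_D = 0.21 × 0.00143076 = 0.00030046
Sum: 0.0105137 + 0.00444815 + 0.00181399 + 0.00030046 = 0.0170763
So the posterior for Regime D is 0.00030046 / 0.0170763 ≈ 0.018.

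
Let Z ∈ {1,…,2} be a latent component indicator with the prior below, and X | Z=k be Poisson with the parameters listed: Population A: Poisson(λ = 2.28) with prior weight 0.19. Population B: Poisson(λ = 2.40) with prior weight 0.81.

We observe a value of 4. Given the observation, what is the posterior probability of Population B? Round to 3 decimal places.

The responsibility of component k is π_k f_k(x) divided by Σ_j π_j f_j(x).
Poisson probabilities:
  f_A = e^(−2.28)·2.28^4/4! = 0.115169
  f_B = e^(−2.40)·2.40^4/4! = 0.125408
Unnormalised posteriors:
  π_A·f_A = 0.19 × 0.115169 = 0.0218822
  π_B·f_B = 0.81 × 0.125408 = 0.101581
Marginal: 0.0218822 + 0.101581 = 0.123463
Responsibility of Population B: 0.101581 / 0.123463 ≈ 0.823

0.823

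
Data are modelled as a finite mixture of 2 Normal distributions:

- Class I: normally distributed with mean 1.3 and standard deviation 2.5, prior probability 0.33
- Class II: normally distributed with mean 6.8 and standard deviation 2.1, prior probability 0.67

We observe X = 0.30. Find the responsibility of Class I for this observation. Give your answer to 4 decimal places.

By Bayes' theorem, P(k | x) = π_k f_k(x) / Σ_j π_j f_j(x).
Normal densities:
  L_I = (1/(2.5·√(2π)))·exp(−(0.30−1.3)²/(2·2.5²)) = 0.159577·exp(-0.08000) = 0.147308
  L_II = (1/(2.1·√(2π)))·exp(−(0.30−6.8)²/(2·2.1²)) = 0.189973·exp(-4.79025) = 0.00157874
Weight by the priors:
  π_I·L_I = 0.33 × 0.147308 = 0.0486117
  π_II·L_II = 0.67 × 0.00157874 = 0.00105776
Sum: 0.0486117 + 0.00105776 = 0.0496694
So the posterior for Class I is 0.0486117 / 0.0496694 ≈ 0.9787.

0.9787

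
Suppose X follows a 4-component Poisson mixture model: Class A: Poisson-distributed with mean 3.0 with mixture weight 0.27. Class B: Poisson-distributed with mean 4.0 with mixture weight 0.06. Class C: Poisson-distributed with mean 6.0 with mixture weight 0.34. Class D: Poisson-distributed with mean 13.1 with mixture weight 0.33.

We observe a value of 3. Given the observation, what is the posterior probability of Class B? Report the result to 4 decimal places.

0.1140

By Bayes' theorem, P(k | x) = π_k f_k(x) / Σ_j π_j f_j(x).
Evaluate each component's likelihood at the observed value:
  f_A = 0.224042
  f_B = 0.195367
  f_C = 0.0892351
  f_D = 0.000766311
Multiply by the mixture weights:
  π_A·f_A = 0.27 × 0.224042 = 0.0604913
  π_B·f_B = 0.06 × 0.195367 = 0.011722
  π_C·f_C = 0.34 × 0.0892351 = 0.0303399
  π_D·f_D = 0.33 × 0.000766311 = 0.000252883
Marginal: 0.0604913 + 0.011722 + 0.0303399 + 0.000252883 = 0.102806
P(Class B | the observation) = 0.011722 / 0.102806 ≈ 0.1140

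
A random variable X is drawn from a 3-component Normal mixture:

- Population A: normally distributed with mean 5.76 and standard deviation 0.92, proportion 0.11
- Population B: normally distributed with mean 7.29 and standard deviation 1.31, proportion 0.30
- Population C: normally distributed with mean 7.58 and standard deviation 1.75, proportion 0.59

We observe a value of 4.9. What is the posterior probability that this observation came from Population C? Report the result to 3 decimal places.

0.464

Posterior ∝ prior × likelihood, so P(k | x) ∝ w_k f_k(x); normalise over all components.
Evaluate each component's likelihood at the observed value:
  L_A = (1/(0.92·√(2π)))·exp(−(4.9−5.76)²/(2·0.92²)) = 0.433633·exp(-0.43691) = 0.28014
  L_B = (1/(1.31·√(2π)))·exp(−(4.9−7.29)²/(2·1.31²)) = 0.304536·exp(-1.66427) = 0.0576576
  L_C = (1/(1.75·√(2π)))·exp(−(4.9−7.58)²/(2·1.75²)) = 0.227967·exp(-1.17264) = 0.0705671
Unnormalised posteriors:
  w_A·L_A = 0.11 × 0.28014 = 0.0308154
  w_B·L_B = 0.30 × 0.0576576 = 0.0172973
  w_C·L_C = 0.59 × 0.0705671 = 0.0416346
Marginal: 0.0308154 + 0.0172973 + 0.0416346 = 0.0897473
Responsibility of Population C: 0.0416346 / 0.0897473 ≈ 0.464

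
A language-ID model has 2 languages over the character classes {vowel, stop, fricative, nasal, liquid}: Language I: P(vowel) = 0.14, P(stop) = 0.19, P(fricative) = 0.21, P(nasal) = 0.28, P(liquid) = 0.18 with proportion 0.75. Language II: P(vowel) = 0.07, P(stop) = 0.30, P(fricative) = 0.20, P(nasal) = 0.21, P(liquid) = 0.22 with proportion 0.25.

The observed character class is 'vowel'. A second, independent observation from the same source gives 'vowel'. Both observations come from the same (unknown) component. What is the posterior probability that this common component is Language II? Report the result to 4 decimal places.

0.0769

The responsibility of component k is P(Z=k) f_k(x) divided by Σ_j P(Z=j) f_j(x).
Since both observations come from the same component, the likelihood for component k is f_k(x₁)·f_k(x₂).
  f_I = [P(vowel | comp) = 0.14] × [0.14] = 0.0196
  f_II = [P(vowel | comp) = 0.07] × [0.07] = 0.0049
Prior × likelihood for each component:
  P(Z=I)·f_I = 0.75 × 0.0196 = 0.0147
  P(Z=II)·f_II = 0.25 × 0.0049 = 0.001225
Evidence: 0.0147 + 0.001225 = 0.015925
P(Language II | data) = 0.001225 / 0.015925 ≈ 0.0769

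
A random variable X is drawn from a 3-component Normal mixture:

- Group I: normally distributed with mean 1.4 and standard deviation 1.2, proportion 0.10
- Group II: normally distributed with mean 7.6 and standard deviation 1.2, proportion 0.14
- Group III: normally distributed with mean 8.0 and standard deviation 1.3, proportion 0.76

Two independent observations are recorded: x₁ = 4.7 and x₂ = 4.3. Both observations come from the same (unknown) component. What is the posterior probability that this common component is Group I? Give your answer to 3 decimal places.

0.165

The responsibility of component k is P(Z=k) f_k(x) divided by Σ_j P(Z=j) f_j(x).
Since both observations come from the same component, the likelihood for component k is f_k(x₁)·f_k(x₂).
  L_I = [(1/(1.2·√(2π)))·exp(−(4.7−1.4)²/(2·1.2²)) = 0.332452·exp(-3.78125) = 0.00757797] × [0.0179279] = 0.000135857
  L_II = [(1/(1.2·√(2π)))·exp(−(4.7−7.6)²/(2·1.2²)) = 0.332452·exp(-2.92014) = 0.0179279] × [0.00757797] = 0.000135857
  L_III = [(1/(1.3·√(2π)))·exp(−(4.7−8.0)²/(2·1.3²)) = 0.306879·exp(-3.22189) = 0.0122382] × [0.00534497] = 6.54126e-05
Weight by the priors:
  P(Z=I)·L_I = 0.10 × 0.000135857 = 1.35857e-05
  P(Z=II)·L_II = 0.14 × 0.000135857 = 1.902e-05
  P(Z=III)·L_III = 0.76 × 6.54126e-05 = 4.97136e-05
Marginal: 1.35857e-05 + 1.902e-05 + 4.97136e-05 = 8.23192e-05
Responsibility of Group I: 1.35857e-05 / 8.23192e-05 ≈ 0.165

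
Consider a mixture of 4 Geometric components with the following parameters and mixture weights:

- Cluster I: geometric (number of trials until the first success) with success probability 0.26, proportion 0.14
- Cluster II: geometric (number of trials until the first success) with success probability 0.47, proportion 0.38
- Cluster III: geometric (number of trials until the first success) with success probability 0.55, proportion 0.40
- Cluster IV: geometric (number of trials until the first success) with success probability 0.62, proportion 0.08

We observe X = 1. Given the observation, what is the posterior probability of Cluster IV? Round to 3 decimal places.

The responsibility of component k is π_k f_k(x) divided by Σ_j π_j f_j(x).
Geometric probabilities:
  p_I = 0.26
  p_II = 0.47
  p_III = 0.55
  p_IV = 0.62
Prior × likelihood for each component:
  π_I·p_I = 0.14 × 0.26 = 0.0364
  π_II·p_II = 0.38 × 0.47 = 0.1786
  π_III·p_III = 0.40 × 0.55 = 0.22
  π_IV·p_IV = 0.08 × 0.62 = 0.0496
Sum: 0.0364 + 0.1786 + 0.22 + 0.0496 = 0.4846
So the posterior for Cluster IV is 0.0496 / 0.4846 ≈ 0.102.

0.102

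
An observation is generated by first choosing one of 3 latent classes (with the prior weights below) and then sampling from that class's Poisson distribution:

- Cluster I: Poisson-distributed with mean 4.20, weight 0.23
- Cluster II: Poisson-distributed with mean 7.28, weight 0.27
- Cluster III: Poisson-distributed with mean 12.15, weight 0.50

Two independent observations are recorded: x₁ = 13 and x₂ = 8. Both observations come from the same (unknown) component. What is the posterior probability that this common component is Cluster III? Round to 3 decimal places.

0.836

The responsibility of component k is w_k f_k(x) divided by Σ_j w_j f_j(x).
Since both observations come from the same component, the likelihood for component k is f_k(x₁)·f_k(x₂).
  p_I = [e^(−4.20)·4.20^13/13! = 0.000304736] × [0.0360111] = 1.09739e-05
  p_II = [e^(−7.28)·7.28^13/13! = 0.0178552] × [0.134855] = 0.00240786
  p_III = [e^(−12.15)·12.15^13/13! = 0.106791] × [0.0622891] = 0.00665189
Weight by the priors:
  w_I·p_I = 0.23 × 1.09739e-05 = 2.52399e-06
  w_II·p_II = 0.27 × 0.00240786 = 0.000650121
  w_III·p_III = 0.50 × 0.00665189 = 0.00332595
Denominator: 2.52399e-06 + 0.000650121 + 0.00332595 = 0.00397859
P(Cluster III | x₁,x₂) = 0.00332595 / 0.00397859 ≈ 0.836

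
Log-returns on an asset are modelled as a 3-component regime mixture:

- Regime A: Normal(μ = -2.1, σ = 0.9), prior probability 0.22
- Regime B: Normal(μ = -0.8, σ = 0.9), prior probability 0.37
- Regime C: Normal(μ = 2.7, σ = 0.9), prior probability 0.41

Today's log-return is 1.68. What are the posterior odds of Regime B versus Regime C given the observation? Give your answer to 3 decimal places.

0.039

Only the two components matter; the odds are (π_i f_i(x)) / (π_j f_j(x)).
Evaluate each component's likelihood at the observed value:
  L_A = (1/(0.9·√(2π)))·exp(−(1.68−-2.1)²/(2·0.9²)) = 0.443269·exp(-8.82000) = 6.54923e-05
  L_B = (1/(0.9·√(2π)))·exp(−(1.68−-0.8)²/(2·0.9²)) = 0.443269·exp(-3.79654) = 0.00995061
  L_C = (1/(0.9·√(2π)))·exp(−(1.68−2.7)²/(2·0.9²)) = 0.443269·exp(-0.64222) = 0.233214
0.00368173 / 0.0956176 ≈ 0.039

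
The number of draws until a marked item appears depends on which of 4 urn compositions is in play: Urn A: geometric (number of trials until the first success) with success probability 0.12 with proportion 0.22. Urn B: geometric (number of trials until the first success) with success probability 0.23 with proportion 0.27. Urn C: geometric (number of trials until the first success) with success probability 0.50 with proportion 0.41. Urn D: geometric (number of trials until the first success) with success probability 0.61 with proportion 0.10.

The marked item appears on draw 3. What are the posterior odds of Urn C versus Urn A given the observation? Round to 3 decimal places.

2.507

Posterior odds = (π_i f_i(x)) / (π_j f_j(x)); the normalising sum cancels.
Component likelihoods at x = 3:
  p_A = 0.092928
  p_B = 0.136367
  p_C = 0.125
  p_D = 0.092781
Odds = (0.41/0.22) × (0.125/0.092928) = 1.86364 × 1.34513 ≈ 2.507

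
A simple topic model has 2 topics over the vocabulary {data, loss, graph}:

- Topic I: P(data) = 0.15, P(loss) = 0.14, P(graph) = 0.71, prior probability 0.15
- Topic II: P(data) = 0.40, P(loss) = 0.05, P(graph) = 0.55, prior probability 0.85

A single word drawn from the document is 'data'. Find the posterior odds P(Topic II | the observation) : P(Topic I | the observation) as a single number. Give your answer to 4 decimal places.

15.1111

Only the two components matter; the odds are (P(Z=i) f_i(x)) / (P(Z=j) f_j(x)).
Evaluate each component's likelihood at the observed value:
  f_I = P(data | comp) = 0.15
  f_II = P(data | comp) = 0.40
Posterior odds = (P(Z=II)·f_II) / (P(Z=I)·f_I) = (0.85·0.4) / (0.15·0.15) = 0.34 / 0.0225 ≈ 15.1111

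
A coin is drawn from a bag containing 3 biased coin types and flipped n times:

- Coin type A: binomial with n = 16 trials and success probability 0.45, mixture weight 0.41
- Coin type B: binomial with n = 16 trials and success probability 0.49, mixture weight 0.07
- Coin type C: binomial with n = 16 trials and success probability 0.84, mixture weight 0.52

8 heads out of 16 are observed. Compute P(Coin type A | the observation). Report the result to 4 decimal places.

The responsibility of component k is w_k f_k(x) divided by Σ_j w_j f_j(x).
Binomial probabilities:
  f_A = C(16,8)·0.45^8·0.55^8 = 12870·0.00168151·0.00837339 = 0.181209
  f_B = C(16,8)·0.49^8·0.51^8 = 12870·0.00332329·0.00457679 = 0.195753
  f_C = C(16,8)·0.84^8·0.16^8 = 12870·0.247876·4.29497e-07 = 0.00137016
Prior × likelihood for each component:
  w_A·f_A = 0.41 × 0.181209 = 0.0742958
  w_B·f_B = 0.07 × 0.195753 = 0.0137027
  w_C·f_C = 0.52 × 0.00137016 = 0.000712486
Denominator: 0.0742958 + 0.0137027 + 0.000712486 = 0.088711
Responsibility of Coin type A: 0.0742958 / 0.088711 ≈ 0.8375

0.8375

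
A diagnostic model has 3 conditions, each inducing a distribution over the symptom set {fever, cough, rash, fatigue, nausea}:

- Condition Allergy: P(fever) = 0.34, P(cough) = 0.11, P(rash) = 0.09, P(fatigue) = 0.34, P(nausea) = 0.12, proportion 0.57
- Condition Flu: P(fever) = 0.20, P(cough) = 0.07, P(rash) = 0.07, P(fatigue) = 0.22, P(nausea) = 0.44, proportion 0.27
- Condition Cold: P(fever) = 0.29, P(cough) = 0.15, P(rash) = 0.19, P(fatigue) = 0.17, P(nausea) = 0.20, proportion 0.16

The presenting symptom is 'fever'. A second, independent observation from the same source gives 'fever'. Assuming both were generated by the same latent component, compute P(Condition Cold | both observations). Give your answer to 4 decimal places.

0.1493

P(component k | x) = π_k·f_k(x) / marginal(x), where marginal(x) = Σ_j π_j·f_j(x).
Since both observations come from the same component, the likelihood for component k is f_k(x₁)·f_k(x₂).
  f_Allergy = [P(fever | comp) = 0.34] × [0.34] = 0.1156
  f_Flu = [P(fever | comp) = 0.20] × [0.2] = 0.04
  f_Cold = [P(fever | comp) = 0.29] × [0.29] = 0.0841
Prior × likelihood for each component:
  π_Allergy·f_Allergy = 0.57 × 0.1156 = 0.065892
  π_Flu·f_Flu = 0.27 × 0.04 = 0.0108
  π_Cold·f_Cold = 0.16 × 0.0841 = 0.013456
Marginal: 0.065892 + 0.0108 + 0.013456 = 0.090148
So the posterior for Condition Cold is 0.013456 / 0.090148 ≈ 0.1493.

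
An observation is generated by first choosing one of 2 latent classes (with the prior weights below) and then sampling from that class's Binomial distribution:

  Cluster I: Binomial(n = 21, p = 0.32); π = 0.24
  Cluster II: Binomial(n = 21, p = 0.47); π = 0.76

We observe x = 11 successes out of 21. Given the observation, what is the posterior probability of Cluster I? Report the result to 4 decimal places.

0.0527

The responsibility of component k is P(Z=k) f_k(x) divided by Σ_j P(Z=j) f_j(x).
Evaluate each component's likelihood at the observed value:
  L_I = C(21,11)·0.32^11·0.68^10 = 352716·3.60288e-06·0.0211392 = 0.0268636
  L_II = C(21,11)·0.47^11·0.53^10 = 352716·0.000247216·0.00174887 = 0.152497
Unnormalised posteriors:
  P(Z=I)·L_I = 0.24 × 0.0268636 = 0.00644726
  P(Z=II)·L_II = 0.76 × 0.152497 = 0.115897
Evidence: 0.00644726 + 0.115897 = 0.122345
P(Cluster I | the observation) ≈ 0.0527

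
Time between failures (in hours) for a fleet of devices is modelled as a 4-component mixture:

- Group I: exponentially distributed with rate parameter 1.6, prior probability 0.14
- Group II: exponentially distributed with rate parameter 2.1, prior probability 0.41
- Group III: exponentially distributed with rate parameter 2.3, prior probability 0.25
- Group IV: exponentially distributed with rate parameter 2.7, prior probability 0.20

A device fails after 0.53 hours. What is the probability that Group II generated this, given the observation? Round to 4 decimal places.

Apply Bayes' rule: the posterior for each component is proportional to its prior times its likelihood at x.
Component likelihoods at x = 0.53 hours:
  L_I = 0.685233
  L_II = 0.690001
  L_III = 0.679709
  L_IV = 0.645488
Unnormalised posteriors:
  π_I·L_I = 0.14 × 0.685233 = 0.0959326
  π_II·L_II = 0.41 × 0.690001 = 0.2829
  π_III·L_III = 0.25 × 0.679709 = 0.169927
  π_IV·L_IV = 0.20 × 0.645488 = 0.129098
Sum: 0.0959326 + 0.2829 + 0.169927 + 0.129098 = 0.677858
So the posterior for Group II is 0.2829 / 0.677858 ≈ 0.4173.

0.4173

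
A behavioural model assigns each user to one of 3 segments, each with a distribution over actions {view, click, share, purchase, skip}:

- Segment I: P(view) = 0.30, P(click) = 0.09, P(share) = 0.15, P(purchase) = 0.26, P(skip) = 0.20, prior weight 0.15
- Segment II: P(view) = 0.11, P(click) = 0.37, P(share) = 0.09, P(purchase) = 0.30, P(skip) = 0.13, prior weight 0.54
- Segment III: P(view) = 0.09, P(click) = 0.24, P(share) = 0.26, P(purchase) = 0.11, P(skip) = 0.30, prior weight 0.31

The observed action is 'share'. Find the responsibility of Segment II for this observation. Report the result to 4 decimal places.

0.3204

Apply Bayes' rule: the posterior for each component is proportional to its prior times its likelihood at x.
Evaluate each component's likelihood at the observed value:
  p_I = 0.15
  p_II = 0.09
  p_III = 0.26
Unnormalised posteriors:
  P(Z=I)·p_I = 0.15 × 0.15 = 0.0225
  P(Z=II)·p_II = 0.54 × 0.09 = 0.0486
  P(Z=III)·p_III = 0.31 × 0.26 = 0.0806
Denominator: 0.0225 + 0.0486 + 0.0806 = 0.1517
P(Segment II | data) ≈ 0.3204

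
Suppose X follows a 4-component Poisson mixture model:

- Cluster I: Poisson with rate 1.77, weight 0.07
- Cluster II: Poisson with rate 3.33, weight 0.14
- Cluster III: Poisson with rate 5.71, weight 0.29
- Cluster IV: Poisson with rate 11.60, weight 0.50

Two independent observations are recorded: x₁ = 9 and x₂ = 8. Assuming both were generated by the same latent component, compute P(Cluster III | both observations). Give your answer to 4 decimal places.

0.3065

Posterior ∝ prior × likelihood, so P(k | x) ∝ π_k f_k(x); normalise over all components.
Since both observations come from the same component, the likelihood for component k is f_k(x₁)·f_k(x₂).
  L_I = [e^(−1.77)·1.77^9/9! = 8.00378e-05] × [0.000406972] = 3.25731e-08
  L_II = [e^(−3.33)·3.33^9/9! = 0.00496632] × [0.0134225] = 6.66603e-05
  L_III = [e^(−5.71)·5.71^9/9! = 0.0589034] × [0.0928425] = 0.00546874
  L_IV = [e^(−11.60)·11.60^9/9! = 0.0960601] × [0.0745294] = 0.0071593
Weight by the priors:
  π_I·L_I = 0.07 × 3.25731e-08 = 2.28012e-09
  π_II·L_II = 0.14 × 6.66603e-05 = 9.33244e-06
  π_III·L_III = 0.29 × 0.00546874 = 0.00158593
  π_IV·L_IV = 0.50 × 0.0071593 = 0.00357965
Marginal: 2.28012e-09 + 9.33244e-06 + 0.00158593 + 0.00357965 = 0.00517492
So the posterior for Cluster III is 0.00158593 / 0.00517492 ≈ 0.3065.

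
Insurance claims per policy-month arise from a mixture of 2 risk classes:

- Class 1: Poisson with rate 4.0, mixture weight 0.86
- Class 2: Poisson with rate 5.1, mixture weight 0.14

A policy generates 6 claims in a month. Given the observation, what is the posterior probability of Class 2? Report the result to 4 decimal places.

Apply Bayes' rule: the posterior for each component is proportional to its prior times its likelihood at x.
Evaluate each component's likelihood at the observed value:
  f_1 = e^(−4.0)·4.0^6/6! = 0.104196
  f_2 = e^(−5.1)·5.1^6/6! = 0.149
Prior × likelihood for each component:
  w_1·f_1 = 0.86 × 0.104196 = 0.0896082
  w_2·f_2 = 0.14 × 0.149 = 0.02086
Sum: 0.0896082 + 0.02086 = 0.110468
Responsibility of Class 2: 0.02086 / 0.110468 ≈ 0.1888

0.1888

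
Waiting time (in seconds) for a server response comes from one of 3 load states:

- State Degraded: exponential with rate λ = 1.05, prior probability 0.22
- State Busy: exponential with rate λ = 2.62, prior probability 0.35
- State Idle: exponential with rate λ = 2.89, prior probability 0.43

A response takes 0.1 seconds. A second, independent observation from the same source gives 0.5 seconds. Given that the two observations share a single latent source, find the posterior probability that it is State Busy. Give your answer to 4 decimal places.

0.3952

Apply Bayes' rule: the posterior for each component is proportional to its prior times its likelihood at x.
Since both observations come from the same component, the likelihood for component k is f_k(x₁)·f_k(x₂).
  f_Degraded = [0.945341] × [0.621133] = 0.587182
  f_Busy = [2.01612] × [0.706929] = 1.42525
  f_Idle = [2.16465] × [0.681306] = 1.47479
Weight by the priors:
  w_Degraded·f_Degraded = 0.22 × 0.587182 = 0.12918
  w_Busy·f_Busy = 0.35 × 1.42525 = 0.498838
  w_Idle·f_Idle = 0.43 × 1.47479 = 0.634158
Sum: 0.12918 + 0.498838 + 0.634158 = 1.26218
Responsibility of State Busy: 0.498838 / 1.26218 ≈ 0.3952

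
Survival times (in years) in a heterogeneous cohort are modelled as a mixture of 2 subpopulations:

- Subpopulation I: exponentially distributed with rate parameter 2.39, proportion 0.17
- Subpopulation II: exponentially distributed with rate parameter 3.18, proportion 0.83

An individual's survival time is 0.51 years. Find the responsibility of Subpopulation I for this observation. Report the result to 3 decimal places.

0.187

Posterior ∝ prior × likelihood, so P(k | x) ∝ w_k f_k(x); normalise over all components.
Component likelihoods at x = 0.51 years:
  p_I = 2.39·e^(−2.39·0.51) = 2.39·e^(−1.2189) = 0.706377
  p_II = 3.18·e^(−3.18·0.51) = 3.18·e^(−1.6218) = 0.628186
Weight by the priors:
  w_I·p_I = 0.17 × 0.706377 = 0.120084
  w_II·p_II = 0.83 × 0.628186 = 0.521394
Evidence: 0.120084 + 0.521394 = 0.641479
Responsibility of Subpopulation I: 0.120084 / 0.641479 ≈ 0.187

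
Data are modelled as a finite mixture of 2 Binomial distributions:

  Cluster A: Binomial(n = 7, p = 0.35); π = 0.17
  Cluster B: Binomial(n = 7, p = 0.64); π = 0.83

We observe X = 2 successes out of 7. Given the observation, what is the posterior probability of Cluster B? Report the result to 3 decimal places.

By Bayes' theorem, P(k | x) = P(Z=k) f_k(x) / Σ_j P(Z=j) f_j(x).
Component likelihoods at x = 2 successes out of 7:
  f_A = 0.298485
  f_B = 0.0520106
Weight by the priors:
  P(Z=A)·f_A = 0.17 × 0.298485 = 0.0507424
  P(Z=B)·f_B = 0.83 × 0.0520106 = 0.0431688
Normaliser: 0.0507424 + 0.0431688 = 0.0939112
P(Cluster B | 2 successes out of 7) = 0.0431688 / 0.0939112 ≈ 0.460

0.460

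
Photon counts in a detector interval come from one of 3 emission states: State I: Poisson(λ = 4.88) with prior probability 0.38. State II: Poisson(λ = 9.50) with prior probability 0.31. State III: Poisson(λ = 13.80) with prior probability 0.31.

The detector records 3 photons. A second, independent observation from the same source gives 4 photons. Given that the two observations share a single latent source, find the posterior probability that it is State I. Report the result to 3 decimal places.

The responsibility of component k is π_k f_k(x) divided by Σ_j π_j f_j(x).
Since both observations come from the same component, the likelihood for component k is f_k(x₁)·f_k(x₂).
  p_I = [e^(−4.88)·4.88^3/3! = 0.147147] × [0.179519] = 0.0264157
  p_II = [e^(−9.50)·9.50^3/3! = 0.010696] × [0.025403] = 0.000271711
  p_III = [e^(−13.80)·13.80^3/3! = 0.000444859] × [0.00153476] = 6.82753e-07
Prior × likelihood for each component:
  π_I·p_I = 0.38 × 0.0264157 = 0.010038
  π_II·p_II = 0.31 × 0.000271711 = 8.42305e-05
  π_III·p_III = 0.31 × 6.82753e-07 = 2.11653e-07
Normaliser: 0.010038 + 8.42305e-05 + 2.11653e-07 = 0.0101224
P(State I | x₁,x₂) = 0.010038 / 0.0101224 ≈ 0.992

0.992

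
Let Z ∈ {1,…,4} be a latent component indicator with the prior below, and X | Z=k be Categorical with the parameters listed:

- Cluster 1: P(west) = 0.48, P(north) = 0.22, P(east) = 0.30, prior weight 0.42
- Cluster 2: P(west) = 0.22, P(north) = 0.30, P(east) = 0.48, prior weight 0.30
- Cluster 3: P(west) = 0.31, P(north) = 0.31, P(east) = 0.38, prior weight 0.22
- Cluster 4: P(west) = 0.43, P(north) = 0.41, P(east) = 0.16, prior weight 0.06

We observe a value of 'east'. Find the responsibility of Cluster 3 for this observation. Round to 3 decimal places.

By Bayes' theorem, P(k | x) = π_k f_k(x) / Σ_j π_j f_j(x).
Evaluate each component's likelihood at the observed value:
  f_1 = P(east | comp) = 0.30
  f_2 = P(east | comp) = 0.48
  f_3 = P(east | comp) = 0.38
  f_4 = P(east | comp) = 0.16
Weight by the priors:
  π_1·f_1 = 0.42 × 0.3 = 0.126
  π_2·f_2 = 0.30 × 0.48 = 0.144
  π_3·f_3 = 0.22 × 0.38 = 0.0836
  π_4·f_4 = 0.06 × 0.16 = 0.0096
Normaliser: 0.126 + 0.144 + 0.0836 + 0.0096 = 0.3632
So the posterior for Cluster 3 is 0.0836 / 0.3632 ≈ 0.230.

0.230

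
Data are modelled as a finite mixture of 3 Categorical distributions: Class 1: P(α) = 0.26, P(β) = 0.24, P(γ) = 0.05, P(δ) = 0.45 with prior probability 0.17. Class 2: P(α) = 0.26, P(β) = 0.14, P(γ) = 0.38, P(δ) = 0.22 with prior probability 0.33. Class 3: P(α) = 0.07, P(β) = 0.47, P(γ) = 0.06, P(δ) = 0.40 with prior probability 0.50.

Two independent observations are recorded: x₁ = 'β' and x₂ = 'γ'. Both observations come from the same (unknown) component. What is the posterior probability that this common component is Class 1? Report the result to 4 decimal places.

Apply Bayes' rule: the posterior for each component is proportional to its prior times its likelihood at x.
Since both observations come from the same component, the likelihood for component k is f_k(x₁)·f_k(x₂).
  f_1 = [0.24] × [0.05] = 0.012
  f_2 = [0.14] × [0.38] = 0.0532
  f_3 = [0.47] × [0.06] = 0.0282
Weight by the priors:
  π_1·f_1 = 0.17 × 0.012 = 0.00204
  π_2·f_2 = 0.33 × 0.0532 = 0.017556
  π_3·f_3 = 0.50 × 0.0282 = 0.0141
Normaliser: 0.00204 + 0.017556 + 0.0141 = 0.033696
P(Class 1 | data) ≈ 0.0605

0.0605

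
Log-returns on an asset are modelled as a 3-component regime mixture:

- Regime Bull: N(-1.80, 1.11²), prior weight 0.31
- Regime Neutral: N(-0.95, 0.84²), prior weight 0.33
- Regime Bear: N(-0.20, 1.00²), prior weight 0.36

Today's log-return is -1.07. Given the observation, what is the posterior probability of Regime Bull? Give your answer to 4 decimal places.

Posterior ∝ prior × likelihood, so P(k | x) ∝ w_k f_k(x); normalise over all components.
Component likelihoods at x = -1.07:
  L_Bull = (1/(1.11·√(2π)))·exp(−(-1.07−-1.80)²/(2·1.11²)) = 0.359407·exp(-0.21626) = 0.289513
  L_Neutral = (1/(0.84·√(2π)))·exp(−(-1.07−-0.95)²/(2·0.84²)) = 0.474931·exp(-0.01020) = 0.47011
  L_Bear = (1/(1.00·√(2π)))·exp(−(-1.07−-0.20)²/(2·1.00²)) = 0.398942·exp(-0.37845) = 0.273244
Prior × likelihood for each component:
  w_Bull·L_Bull = 0.31 × 0.289513 = 0.089749
  w_Neutral·L_Neutral = 0.33 × 0.47011 = 0.155136
  w_Bear·L_Bear = 0.36 × 0.273244 = 0.098368
Sum: 0.089749 + 0.155136 + 0.098368 = 0.343253
Responsibility of Regime Bull: 0.089749 / 0.343253 ≈ 0.2615

0.2615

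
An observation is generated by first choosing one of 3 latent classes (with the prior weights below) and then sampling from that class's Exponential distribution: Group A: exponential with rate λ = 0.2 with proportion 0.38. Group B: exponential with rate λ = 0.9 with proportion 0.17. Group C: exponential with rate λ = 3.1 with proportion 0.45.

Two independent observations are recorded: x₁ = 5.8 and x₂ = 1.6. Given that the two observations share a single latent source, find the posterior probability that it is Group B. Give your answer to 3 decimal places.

By Bayes' theorem, P(k | x) = P(Z=k) f_k(x) / Σ_j P(Z=j) f_j(x).
Since both observations come from the same component, the likelihood for component k is f_k(x₁)·f_k(x₂).
  f_A = [0.2·e^(−0.2·5.8) = 0.2·e^(−1.1600) = 0.0626972] × [0.14523] = 0.00910551
  f_B = [0.9·e^(−0.9·5.8) = 0.9·e^(−5.2200) = 0.0048666] × [0.213235] = 0.00103773
  f_C = [3.1·e^(−3.1·5.8) = 3.1·e^(−17.9800) = 4.81667e-08] × [0.0217401] = 1.04715e-09
Multiply by the mixture weights:
  P(Z=A)·f_A = 0.38 × 0.00910551 = 0.00346009
  P(Z=B)·f_B = 0.17 × 0.00103773 = 0.000176414
  P(Z=C)·f_C = 0.45 × 1.04715e-09 = 4.71216e-10
Denominator: 0.00346009 + 0.000176414 + 4.71216e-10 = 0.00363651
P(Group B | x₁, x₂) = 0.000176414 / 0.00363651 ≈ 0.049

0.049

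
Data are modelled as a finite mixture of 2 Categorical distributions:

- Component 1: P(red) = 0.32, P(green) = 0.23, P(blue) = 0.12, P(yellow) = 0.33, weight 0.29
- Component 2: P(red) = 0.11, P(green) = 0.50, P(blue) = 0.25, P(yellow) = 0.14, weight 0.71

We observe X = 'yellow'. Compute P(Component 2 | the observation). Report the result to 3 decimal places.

P(component k | x) = π_k·f_k(x) / marginal(x), where marginal(x) = Σ_j π_j·f_j(x).
Categorical probabilities:
  f_1 = P(yellow | comp) = 0.33
  f_2 = P(yellow | comp) = 0.14
Prior × likelihood for each component:
  π_1·f_1 = 0.29 × 0.33 = 0.0957
  π_2·f_2 = 0.71 × 0.14 = 0.0994
Evidence: 0.0957 + 0.0994 = 0.1951
So the posterior for Component 2 is 0.0994 / 0.1951 ≈ 0.509.

0.509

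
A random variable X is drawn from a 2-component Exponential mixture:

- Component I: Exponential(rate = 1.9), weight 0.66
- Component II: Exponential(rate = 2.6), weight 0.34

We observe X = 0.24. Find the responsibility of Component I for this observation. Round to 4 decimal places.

0.6266

P(component k | x) = π_k·f_k(x) / marginal(x), where marginal(x) = Σ_j π_j·f_j(x).
Exponential densities:
  f_I = 1.20425
  f_II = 1.39307
Prior × likelihood for each component:
  π_I·f_I = 0.66 × 1.20425 = 0.794803
  π_II·f_II = 0.34 × 1.39307 = 0.473645
Evidence: 0.794803 + 0.473645 = 1.26845
P(Component I | x) ≈ 0.6266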